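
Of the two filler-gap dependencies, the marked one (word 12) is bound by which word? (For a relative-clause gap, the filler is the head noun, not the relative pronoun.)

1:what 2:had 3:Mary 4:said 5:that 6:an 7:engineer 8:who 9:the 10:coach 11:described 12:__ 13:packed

7

The marked gap is inside the relative clause, the direct object of "described".
Its filler is the head noun "engineer" (via "who"), at word 7.
(The other dependency links word 1 to a gap after word 13.)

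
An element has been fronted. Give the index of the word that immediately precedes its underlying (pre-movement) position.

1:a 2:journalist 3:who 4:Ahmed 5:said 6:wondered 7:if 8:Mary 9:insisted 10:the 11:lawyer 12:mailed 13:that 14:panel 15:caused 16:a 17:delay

The displaced element is "a journalist" (word 2).
It is linked across 1 clause boundary (Ø).
It functions as the subject of "wondered", so the gap sits immediately after word 5 ("said").
Base order: Ahmed said that a journalist wondered if Mary insisted the lawyer mailed that panel.

5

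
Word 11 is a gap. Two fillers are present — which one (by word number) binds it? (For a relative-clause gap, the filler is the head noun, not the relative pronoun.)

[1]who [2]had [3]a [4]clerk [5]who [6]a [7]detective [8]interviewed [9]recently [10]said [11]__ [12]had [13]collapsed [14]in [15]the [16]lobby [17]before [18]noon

1

The marked gap is the subject of "collapsed".
Its filler is the fronted wh-phrase "who", at word 1.
(The other dependency links word 4 to a gap after word 8.)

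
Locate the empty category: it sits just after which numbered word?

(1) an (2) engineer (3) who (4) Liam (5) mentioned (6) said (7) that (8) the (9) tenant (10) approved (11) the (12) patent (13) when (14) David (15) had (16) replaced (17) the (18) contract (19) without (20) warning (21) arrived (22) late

The displaced element is "an engineer" (word 2).
It is linked across 1 clause boundary (Ø).
It functions as the subject of "said", so the gap sits immediately after word 5 ("mentioned").
Base order: Liam mentioned an engineer said that the tenant approved the patent when David had replaced the contract without warning.

5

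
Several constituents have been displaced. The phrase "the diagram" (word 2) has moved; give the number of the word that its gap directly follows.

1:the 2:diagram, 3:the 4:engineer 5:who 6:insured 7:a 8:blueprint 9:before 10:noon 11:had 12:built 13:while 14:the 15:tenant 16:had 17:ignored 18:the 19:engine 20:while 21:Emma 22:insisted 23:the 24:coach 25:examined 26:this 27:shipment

The displaced element is "the diagram" (word 2).
It functions as the direct object of "built", so the gap sits immediately after word 12 ("built").
Base order: The engineer who insured a blueprint before noon had built the diagram while the tenant had ignored the engine while Emma insisted the coach examined this shipment.

12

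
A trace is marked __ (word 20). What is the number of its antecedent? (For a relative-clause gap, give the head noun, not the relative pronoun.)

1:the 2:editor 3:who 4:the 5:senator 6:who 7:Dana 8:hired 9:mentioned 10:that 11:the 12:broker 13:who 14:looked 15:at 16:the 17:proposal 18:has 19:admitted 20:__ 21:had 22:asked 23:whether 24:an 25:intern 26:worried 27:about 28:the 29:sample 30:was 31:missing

2

The gap at 20 is the subject of "asked", inside a relative clause.
The relative pronoun is "who" (word 3); it is bound by the head noun immediately before it.
Its filler is the head noun "editor", at word 2.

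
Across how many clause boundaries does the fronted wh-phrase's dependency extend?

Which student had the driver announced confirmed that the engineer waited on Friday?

1

"which student" is extracted from the subject of "confirmed".
Boundaries crossed, outermost first: [Ø] — 1 in total.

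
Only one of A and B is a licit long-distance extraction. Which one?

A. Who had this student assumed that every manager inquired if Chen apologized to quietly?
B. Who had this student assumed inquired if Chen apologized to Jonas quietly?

In A, the wh-phrase is extracted from inside a wh-island (introduced by "if"), which blocks movement.
In B, the extraction path crosses only that-complement boundaries, which are transparent.
So B is grammatical.

B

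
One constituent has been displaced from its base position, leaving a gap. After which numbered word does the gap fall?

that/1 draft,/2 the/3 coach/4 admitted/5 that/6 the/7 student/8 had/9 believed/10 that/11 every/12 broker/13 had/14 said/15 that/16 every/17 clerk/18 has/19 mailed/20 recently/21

20

The displaced element is "that draft" (word 2).
It is linked across 3 clause boundaries (that → that → that).
It functions as the direct object of "mailed", so the gap sits immediately after word 20 ("mailed").
Base order: The coach admitted that the student had believed that every broker had said that every clerk has mailed that draft recently.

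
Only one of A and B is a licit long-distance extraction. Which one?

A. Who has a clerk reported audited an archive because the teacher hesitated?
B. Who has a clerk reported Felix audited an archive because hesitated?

A

In B, the wh-phrase is extracted from inside an adjunct island (introduced by "because"), which blocks movement.
In A, the extraction path crosses only that-complement boundaries, which are transparent.
So A is grammatical.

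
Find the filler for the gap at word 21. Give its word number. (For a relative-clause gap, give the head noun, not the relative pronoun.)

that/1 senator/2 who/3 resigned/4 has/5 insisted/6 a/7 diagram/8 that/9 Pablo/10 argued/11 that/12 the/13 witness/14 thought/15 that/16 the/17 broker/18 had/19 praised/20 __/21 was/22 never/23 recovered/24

8

The gap at 21 is the object of "praised", inside a relative clause.
The relative pronoun is "that" (word 9); it is bound by the head noun immediately before it.
Its filler is the head noun "diagram", at word 8.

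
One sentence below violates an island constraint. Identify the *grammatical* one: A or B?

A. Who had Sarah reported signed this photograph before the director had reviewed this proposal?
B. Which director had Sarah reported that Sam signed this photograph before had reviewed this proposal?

In B, the wh-phrase is extracted from inside an adjunct island (introduced by "before"), which blocks movement.
In A, the extraction path crosses only that-complement boundaries, which are transparent.
So A is grammatical.

A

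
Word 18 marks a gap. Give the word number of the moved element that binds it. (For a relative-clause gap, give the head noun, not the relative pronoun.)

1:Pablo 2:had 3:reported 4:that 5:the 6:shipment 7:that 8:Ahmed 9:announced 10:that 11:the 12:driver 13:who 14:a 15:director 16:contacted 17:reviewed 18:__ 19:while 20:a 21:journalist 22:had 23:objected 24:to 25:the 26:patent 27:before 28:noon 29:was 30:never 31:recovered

The gap at 18 is the object of "reviewed", inside a relative clause.
The relative pronoun is "that" (word 7); it is bound by the head noun immediately before it.
Its filler is the head noun "shipment", at word 6.

6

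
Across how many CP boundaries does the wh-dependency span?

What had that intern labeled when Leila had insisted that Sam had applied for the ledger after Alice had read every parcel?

"what" originates inside the matrix clause — no clause boundary is crossed.

0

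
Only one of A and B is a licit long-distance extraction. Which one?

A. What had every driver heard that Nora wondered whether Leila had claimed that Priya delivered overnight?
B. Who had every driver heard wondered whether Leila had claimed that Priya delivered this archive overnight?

B

In A, the wh-phrase is extracted from inside a wh-island (introduced by "whether"), which blocks movement.
In B, the extraction path crosses only that-complement boundaries, which are transparent.
So B is grammatical.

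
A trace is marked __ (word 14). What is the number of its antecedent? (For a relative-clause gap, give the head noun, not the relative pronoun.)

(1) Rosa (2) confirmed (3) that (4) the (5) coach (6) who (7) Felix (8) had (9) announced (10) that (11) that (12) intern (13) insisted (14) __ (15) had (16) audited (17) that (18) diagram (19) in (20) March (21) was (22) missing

5

The gap at 14 is the subject of "audited", inside a relative clause.
The relative pronoun is "who" (word 6); it is bound by the head noun immediately before it.
Its filler is the head noun "coach", at word 5.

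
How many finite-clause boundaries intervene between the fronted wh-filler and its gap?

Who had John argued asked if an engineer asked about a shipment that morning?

"who" is extracted from the subject of "asked".
Boundaries crossed, outermost first: [Ø] — 1 in total.

1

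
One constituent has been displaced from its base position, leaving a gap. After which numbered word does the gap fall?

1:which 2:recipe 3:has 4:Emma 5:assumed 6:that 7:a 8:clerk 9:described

9

The displaced element is "which recipe" (word 2).
It is linked across 1 clause boundary (that).
It functions as the direct object of "described", so the gap sits immediately after word 9 ("described").
Base order: Emma has assumed that a clerk described which recipe.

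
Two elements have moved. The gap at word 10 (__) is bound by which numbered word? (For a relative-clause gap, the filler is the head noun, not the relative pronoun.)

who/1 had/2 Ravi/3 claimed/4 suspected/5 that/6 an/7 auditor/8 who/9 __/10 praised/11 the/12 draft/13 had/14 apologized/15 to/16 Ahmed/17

The marked gap is inside the relative clause, the subject of "praised".
Its filler is the head noun "auditor" (via "who"), at word 8.
(The other dependency links word 1 to a gap after word 4.)

8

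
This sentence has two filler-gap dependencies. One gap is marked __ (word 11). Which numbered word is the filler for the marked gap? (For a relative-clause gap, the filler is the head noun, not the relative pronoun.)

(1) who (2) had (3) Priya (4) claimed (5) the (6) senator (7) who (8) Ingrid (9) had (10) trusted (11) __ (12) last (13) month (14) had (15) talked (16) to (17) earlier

6

The marked gap is inside the relative clause, the direct object of "trusted".
Its filler is the head noun "senator" (via "who"), at word 6.
(The other dependency links word 1 to a gap after word 16.)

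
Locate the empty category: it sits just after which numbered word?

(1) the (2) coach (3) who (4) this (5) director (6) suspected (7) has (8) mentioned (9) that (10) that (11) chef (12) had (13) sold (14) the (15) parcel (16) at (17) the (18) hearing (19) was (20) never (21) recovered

The displaced element is "the coach" (word 2).
It is linked across 1 clause boundary (Ø).
It functions as the subject of "mentioned", so the gap sits immediately after word 6 ("suspected").
Base order: This director suspected that the coach has mentioned that that chef had sold the parcel at the hearing.

6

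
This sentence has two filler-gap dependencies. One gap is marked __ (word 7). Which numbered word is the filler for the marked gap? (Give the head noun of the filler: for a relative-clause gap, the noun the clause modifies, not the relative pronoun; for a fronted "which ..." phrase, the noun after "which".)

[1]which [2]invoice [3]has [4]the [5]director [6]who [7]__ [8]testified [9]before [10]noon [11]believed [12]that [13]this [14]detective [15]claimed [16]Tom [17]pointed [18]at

5

The marked gap is inside the relative clause, the subject of "testified".
Its filler is the head noun "director" (via "who"), at word 5.
(The other dependency links word 2 to a gap after word 18.)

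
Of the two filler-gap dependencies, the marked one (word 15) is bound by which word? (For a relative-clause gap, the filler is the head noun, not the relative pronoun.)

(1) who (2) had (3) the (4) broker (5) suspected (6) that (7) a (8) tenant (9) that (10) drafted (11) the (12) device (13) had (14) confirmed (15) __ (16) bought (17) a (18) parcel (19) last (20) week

The marked gap is the subject of "bought".
Its filler is the fronted wh-phrase "who", at word 1.
(The other dependency links word 8 to a gap after word 9.)

1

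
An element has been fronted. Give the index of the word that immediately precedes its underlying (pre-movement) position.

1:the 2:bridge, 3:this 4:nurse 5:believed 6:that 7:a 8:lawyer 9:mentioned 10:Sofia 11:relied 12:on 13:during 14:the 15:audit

The displaced element is "the bridge" (word 2).
It is linked across 2 clause boundaries (that → Ø).
It functions as the object of the preposition "on" of "relied", so the gap sits immediately after word 12 ("on").
Base order: This nurse believed that a lawyer mentioned Sofia relied on the bridge during the audit.

12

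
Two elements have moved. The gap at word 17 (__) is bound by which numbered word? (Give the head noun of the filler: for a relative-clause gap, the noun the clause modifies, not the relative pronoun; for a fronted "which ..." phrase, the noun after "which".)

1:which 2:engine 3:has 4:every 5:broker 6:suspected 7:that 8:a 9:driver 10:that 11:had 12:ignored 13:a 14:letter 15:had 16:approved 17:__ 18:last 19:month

2

The marked gap is the direct object of "approved".
Its filler is the fronted wh-phrase "which engine", at word 2.
(The other dependency links word 9 to a gap after word 10.)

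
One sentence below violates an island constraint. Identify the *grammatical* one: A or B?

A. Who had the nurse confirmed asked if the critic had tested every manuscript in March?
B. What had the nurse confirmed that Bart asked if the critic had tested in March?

A

In B, the wh-phrase is extracted from inside a wh-island (introduced by "if"), which blocks movement.
In A, the extraction path crosses only that-complement boundaries, which are transparent.
So A is grammatical.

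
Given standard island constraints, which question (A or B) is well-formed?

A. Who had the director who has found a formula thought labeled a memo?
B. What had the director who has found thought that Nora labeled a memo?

A

In B, the wh-phrase is extracted from inside a complex-NP island (relative clause) (introduced by "who"), which blocks movement.
In A, the extraction path crosses only that-complement boundaries, which are transparent.
So A is grammatical.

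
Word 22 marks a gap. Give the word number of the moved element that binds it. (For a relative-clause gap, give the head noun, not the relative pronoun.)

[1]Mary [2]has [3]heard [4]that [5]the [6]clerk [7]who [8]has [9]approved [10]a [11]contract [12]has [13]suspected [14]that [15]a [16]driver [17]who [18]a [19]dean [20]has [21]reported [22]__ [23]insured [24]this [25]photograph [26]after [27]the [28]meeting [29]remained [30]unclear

The gap at 22 is the subject of "insured", inside a relative clause.
The relative pronoun is "who" (word 17); it is bound by the head noun immediately before it.
Its filler is the head noun "driver", at word 16.

16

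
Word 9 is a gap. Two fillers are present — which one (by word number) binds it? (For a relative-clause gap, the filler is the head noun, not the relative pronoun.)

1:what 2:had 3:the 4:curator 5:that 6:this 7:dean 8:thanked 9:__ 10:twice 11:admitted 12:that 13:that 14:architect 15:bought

The marked gap is inside the relative clause, the direct object of "thanked".
Its filler is the head noun "curator" (via "that"), at word 4.
(The other dependency links word 1 to a gap after word 15.)

4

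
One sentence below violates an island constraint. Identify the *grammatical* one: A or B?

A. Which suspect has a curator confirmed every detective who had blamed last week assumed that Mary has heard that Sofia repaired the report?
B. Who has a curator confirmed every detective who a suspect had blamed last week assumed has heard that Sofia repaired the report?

B

In A, the wh-phrase is extracted from inside a complex-NP island (relative clause) (introduced by "who"), which blocks movement.
In B, the extraction path crosses only that-complement boundaries, which are transparent.
So B is grammatical.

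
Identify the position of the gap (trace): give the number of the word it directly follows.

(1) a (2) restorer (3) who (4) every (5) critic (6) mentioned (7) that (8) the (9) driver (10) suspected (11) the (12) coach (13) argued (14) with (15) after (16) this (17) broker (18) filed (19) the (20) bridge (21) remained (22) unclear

The displaced element is "a restorer" (word 2).
It is linked across 2 clause boundaries (that → Ø).
It functions as the object of the preposition "with" of "argued", so the gap sits immediately after word 14 ("with").
Base order: Every critic mentioned that the driver suspected the coach argued with a restorer after this broker filed the bridge.

14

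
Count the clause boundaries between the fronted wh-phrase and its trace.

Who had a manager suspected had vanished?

1

"who" is extracted from the subject of "vanished".
Boundaries crossed, outermost first: [Ø] — 1 in total.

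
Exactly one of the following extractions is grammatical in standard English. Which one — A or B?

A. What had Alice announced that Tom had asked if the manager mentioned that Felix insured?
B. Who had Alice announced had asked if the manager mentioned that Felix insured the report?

In A, the wh-phrase is extracted from inside a wh-island (introduced by "if"), which blocks movement.
In B, the extraction path crosses only that-complement boundaries, which are transparent.
So B is grammatical.

B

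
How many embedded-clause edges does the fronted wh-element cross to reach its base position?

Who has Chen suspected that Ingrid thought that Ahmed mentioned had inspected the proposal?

3

"who" is extracted from the subject of "inspected".
Boundaries crossed, outermost first: [that], [that], [Ø] — 3 in total.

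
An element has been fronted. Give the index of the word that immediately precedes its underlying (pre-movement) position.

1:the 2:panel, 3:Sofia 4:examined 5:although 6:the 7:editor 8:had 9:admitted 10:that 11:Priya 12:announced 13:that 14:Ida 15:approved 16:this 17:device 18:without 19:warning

The displaced element is "the panel" (word 2).
It functions as the direct object of "examined", so the gap sits immediately after word 4 ("examined").
Base order: Sofia examined the panel although the editor had admitted that Priya announced that Ida approved this device without warning.

4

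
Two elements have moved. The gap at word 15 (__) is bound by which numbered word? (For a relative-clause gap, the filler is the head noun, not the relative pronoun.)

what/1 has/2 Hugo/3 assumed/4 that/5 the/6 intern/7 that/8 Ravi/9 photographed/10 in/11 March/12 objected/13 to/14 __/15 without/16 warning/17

The marked gap is the object of the preposition "to" of "objected".
Its filler is the fronted wh-phrase "what", at word 1.
(The other dependency links word 7 to a gap after word 10.)

1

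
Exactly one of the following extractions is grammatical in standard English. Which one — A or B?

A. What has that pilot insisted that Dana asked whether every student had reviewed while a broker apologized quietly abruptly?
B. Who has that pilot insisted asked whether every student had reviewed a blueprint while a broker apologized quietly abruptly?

B

In A, the wh-phrase is extracted from inside a wh-island (introduced by "whether"), which blocks movement.
In B, the extraction path crosses only that-complement boundaries, which are transparent.
So B is grammatical.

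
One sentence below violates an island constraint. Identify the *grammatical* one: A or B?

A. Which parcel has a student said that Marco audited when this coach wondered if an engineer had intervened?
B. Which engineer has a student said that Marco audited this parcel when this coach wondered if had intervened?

In B, the wh-phrase is extracted from inside an adjunct island (introduced by "when"), which blocks movement.
In A, the extraction path crosses only that-complement boundaries, which are transparent.
So A is grammatical.

A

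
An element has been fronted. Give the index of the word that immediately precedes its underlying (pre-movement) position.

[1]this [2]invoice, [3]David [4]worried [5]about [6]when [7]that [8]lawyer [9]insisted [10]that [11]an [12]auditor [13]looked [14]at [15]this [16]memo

5

The displaced element is "this invoice" (word 2).
It functions as the object of the preposition "about" of "worried", so the gap sits immediately after word 5 ("about").
Base order: David worried about this invoice when that lawyer insisted that an auditor looked at this memo.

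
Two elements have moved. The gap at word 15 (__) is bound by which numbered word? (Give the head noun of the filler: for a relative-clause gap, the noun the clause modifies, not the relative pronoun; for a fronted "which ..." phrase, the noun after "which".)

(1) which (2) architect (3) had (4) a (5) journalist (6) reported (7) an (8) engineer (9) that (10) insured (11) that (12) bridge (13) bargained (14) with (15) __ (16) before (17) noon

2

The marked gap is the object of the preposition "with" of "bargained".
Its filler is the fronted wh-phrase "which architect", at word 2.
(The other dependency links word 8 to a gap after word 9.)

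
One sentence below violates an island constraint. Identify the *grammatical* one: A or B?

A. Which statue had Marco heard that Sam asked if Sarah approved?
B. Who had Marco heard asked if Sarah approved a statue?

In A, the wh-phrase is extracted from inside a wh-island (introduced by "if"), which blocks movement.
In B, the extraction path crosses only that-complement boundaries, which are transparent.
So B is grammatical.

B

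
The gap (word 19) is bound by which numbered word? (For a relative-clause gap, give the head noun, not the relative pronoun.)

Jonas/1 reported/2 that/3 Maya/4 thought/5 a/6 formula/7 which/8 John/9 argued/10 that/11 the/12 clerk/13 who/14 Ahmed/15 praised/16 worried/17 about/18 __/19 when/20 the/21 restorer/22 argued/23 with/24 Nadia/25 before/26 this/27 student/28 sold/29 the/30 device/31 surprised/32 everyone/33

The gap at 19 is the prepositional object of "worried", inside a relative clause.
The relative pronoun is "which" (word 8); it is bound by the head noun immediately before it.
Its filler is the head noun "formula", at word 7.

7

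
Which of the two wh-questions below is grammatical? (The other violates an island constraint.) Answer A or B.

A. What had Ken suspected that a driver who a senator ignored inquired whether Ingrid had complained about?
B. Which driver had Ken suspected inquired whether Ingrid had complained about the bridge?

In A, the wh-phrase is extracted from inside a wh-island (introduced by "whether"), which blocks movement.
In B, the extraction path crosses only that-complement boundaries, which are transparent.
So B is grammatical.

B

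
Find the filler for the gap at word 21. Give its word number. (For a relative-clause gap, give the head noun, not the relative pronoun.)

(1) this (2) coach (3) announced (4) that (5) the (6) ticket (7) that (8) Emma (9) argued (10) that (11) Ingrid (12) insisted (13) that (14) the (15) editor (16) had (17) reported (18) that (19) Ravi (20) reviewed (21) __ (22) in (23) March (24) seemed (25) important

The gap at 21 is the object of "reviewed", inside a relative clause.
The relative pronoun is "that" (word 7); it is bound by the head noun immediately before it.
Its filler is the head noun "ticket", at word 6.

6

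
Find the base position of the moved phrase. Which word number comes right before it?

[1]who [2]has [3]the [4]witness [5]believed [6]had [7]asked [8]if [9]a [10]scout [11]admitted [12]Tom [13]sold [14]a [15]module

The displaced element is "who" (word 1).
It is linked across 1 clause boundary (Ø).
It functions as the subject of "asked", so the gap sits immediately after word 5 ("believed").
Base order: The witness has believed that who had asked if a scout admitted Tom sold a module.

5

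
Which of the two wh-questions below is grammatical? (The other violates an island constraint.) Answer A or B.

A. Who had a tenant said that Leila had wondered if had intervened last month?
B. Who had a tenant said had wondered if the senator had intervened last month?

B

In A, the wh-phrase is extracted from inside a wh-island (introduced by "if"), which blocks movement.
In B, the extraction path crosses only that-complement boundaries, which are transparent.
So B is grammatical.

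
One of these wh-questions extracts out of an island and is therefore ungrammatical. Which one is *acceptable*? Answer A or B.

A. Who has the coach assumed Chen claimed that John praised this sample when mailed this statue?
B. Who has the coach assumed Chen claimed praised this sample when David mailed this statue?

In A, the wh-phrase is extracted from inside an adjunct island (introduced by "when"), which blocks movement.
In B, the extraction path crosses only that-complement boundaries, which are transparent.
So B is grammatical.

B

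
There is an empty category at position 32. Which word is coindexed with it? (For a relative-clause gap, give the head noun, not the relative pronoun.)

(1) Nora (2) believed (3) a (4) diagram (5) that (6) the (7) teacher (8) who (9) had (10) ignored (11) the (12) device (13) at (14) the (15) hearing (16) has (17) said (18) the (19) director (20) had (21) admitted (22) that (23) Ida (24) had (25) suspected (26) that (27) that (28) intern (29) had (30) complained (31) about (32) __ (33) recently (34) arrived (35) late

The gap at 32 is the prepositional object of "complained", inside a relative clause.
The relative pronoun is "that" (word 5); it is bound by the head noun immediately before it.
Its filler is the head noun "diagram", at word 4.

4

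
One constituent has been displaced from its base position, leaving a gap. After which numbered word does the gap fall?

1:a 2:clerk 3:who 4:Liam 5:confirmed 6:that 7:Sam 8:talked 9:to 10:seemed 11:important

9

The displaced element is "a clerk" (word 2).
It is linked across 1 clause boundary (that).
It functions as the object of the preposition "to" of "talked", so the gap sits immediately after word 9 ("to").
Base order: Liam confirmed that Sam talked to a clerk.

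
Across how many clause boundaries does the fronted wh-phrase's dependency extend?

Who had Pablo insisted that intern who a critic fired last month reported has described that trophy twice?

2

"who" is extracted from the subject of "described".
Boundaries crossed, outermost first: [Ø], [Ø] — 2 in total.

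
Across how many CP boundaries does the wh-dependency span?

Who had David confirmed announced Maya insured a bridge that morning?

"who" is extracted from the subject of "announced".
Boundaries crossed, outermost first: [Ø] — 1 in total.

1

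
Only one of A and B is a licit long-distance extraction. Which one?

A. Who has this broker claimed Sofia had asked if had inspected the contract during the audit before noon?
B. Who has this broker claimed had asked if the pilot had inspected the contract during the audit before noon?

In A, the wh-phrase is extracted from inside a wh-island (introduced by "if"), which blocks movement.
In B, the extraction path crosses only that-complement boundaries, which are transparent.
So B is grammatical.

B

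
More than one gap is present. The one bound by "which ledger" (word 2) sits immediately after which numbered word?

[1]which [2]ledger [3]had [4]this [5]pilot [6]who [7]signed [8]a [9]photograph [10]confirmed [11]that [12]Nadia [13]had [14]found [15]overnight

The displaced element is "which ledger" (word 2).
It is linked across 1 clause boundary (that).
It functions as the direct object of "found", so the gap sits immediately after word 14 ("found").
Base order: This pilot who signed a photograph had confirmed that Nadia had found which ledger overnight.

14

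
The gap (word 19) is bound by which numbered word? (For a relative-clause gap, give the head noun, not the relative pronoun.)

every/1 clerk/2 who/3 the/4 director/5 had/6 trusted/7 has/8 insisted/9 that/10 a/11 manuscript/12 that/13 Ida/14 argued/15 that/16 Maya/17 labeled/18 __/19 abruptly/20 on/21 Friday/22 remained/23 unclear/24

The gap at 19 is the object of "labeled", inside a relative clause.
The relative pronoun is "that" (word 13); it is bound by the head noun immediately before it.
Its filler is the head noun "manuscript", at word 12.

12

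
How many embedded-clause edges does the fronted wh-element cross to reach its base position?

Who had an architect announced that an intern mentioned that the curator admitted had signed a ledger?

"who" is extracted from the subject of "signed".
Boundaries crossed, outermost first: [that], [that], [Ø] — 3 in total.

3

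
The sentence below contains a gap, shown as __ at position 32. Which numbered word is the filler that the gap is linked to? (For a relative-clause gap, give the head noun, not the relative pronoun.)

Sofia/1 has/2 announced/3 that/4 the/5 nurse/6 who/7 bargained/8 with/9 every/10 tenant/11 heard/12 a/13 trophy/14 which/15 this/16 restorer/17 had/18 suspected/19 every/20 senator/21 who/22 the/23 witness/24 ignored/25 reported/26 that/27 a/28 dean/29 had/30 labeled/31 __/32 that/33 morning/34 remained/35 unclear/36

The gap at 32 is the object of "labeled", inside a relative clause.
The relative pronoun is "which" (word 15); it is bound by the head noun immediately before it.
Its filler is the head noun "trophy", at word 14.

14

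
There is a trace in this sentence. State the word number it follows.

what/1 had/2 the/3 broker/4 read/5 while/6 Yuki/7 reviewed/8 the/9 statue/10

5

The displaced element is "what" (word 1).
It functions as the direct object of "read", so the gap sits immediately after word 5 ("read").
Base order: The broker had read what while Yuki reviewed the statue.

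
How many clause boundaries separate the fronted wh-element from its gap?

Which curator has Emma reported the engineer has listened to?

1

"which curator" is extracted from the PP object of "listened".
Boundaries crossed, outermost first: [Ø] — 1 in total.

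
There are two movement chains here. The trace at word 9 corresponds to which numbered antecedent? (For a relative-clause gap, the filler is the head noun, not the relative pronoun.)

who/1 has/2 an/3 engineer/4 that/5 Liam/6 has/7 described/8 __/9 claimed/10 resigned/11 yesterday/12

The marked gap is inside the relative clause, the direct object of "described".
Its filler is the head noun "engineer" (via "that"), at word 4.
(The other dependency links word 1 to a gap after word 10.)

4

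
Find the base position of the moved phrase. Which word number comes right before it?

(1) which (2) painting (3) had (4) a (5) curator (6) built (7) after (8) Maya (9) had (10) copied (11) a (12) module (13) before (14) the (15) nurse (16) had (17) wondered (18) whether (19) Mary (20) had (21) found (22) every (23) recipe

The displaced element is "which painting" (word 2).
It functions as the direct object of "built", so the gap sits immediately after word 6 ("built").
Base order: A curator had built which painting after Maya had copied a module before the nurse had wondered whether Mary had found every recipe.

6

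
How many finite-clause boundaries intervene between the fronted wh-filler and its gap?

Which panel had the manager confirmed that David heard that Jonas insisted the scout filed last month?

3

"which panel" is extracted from the object of "filed".
Boundaries crossed, outermost first: [that], [that], [Ø] — 3 in total.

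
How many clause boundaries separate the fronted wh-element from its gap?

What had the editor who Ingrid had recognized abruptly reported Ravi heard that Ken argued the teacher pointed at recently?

"what" is extracted from the PP object of "pointed".
Boundaries crossed, outermost first: [Ø], [that], [Ø] — 3 in total.

3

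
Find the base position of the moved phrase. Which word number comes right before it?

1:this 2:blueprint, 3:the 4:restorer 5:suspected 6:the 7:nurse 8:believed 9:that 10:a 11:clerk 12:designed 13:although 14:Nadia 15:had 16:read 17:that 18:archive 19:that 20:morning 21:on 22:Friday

12

The displaced element is "this blueprint" (word 2).
It is linked across 2 clause boundaries (Ø → that).
It functions as the direct object of "designed", so the gap sits immediately after word 12 ("designed").
Base order: The restorer suspected the nurse believed that a clerk designed this blueprint although Nadia had read that archive that morning on Friday.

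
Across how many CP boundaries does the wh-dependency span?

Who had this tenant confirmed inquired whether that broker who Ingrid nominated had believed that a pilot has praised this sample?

1

"who" is extracted from the subject of "inquired".
Boundaries crossed, outermost first: [Ø] — 1 in total.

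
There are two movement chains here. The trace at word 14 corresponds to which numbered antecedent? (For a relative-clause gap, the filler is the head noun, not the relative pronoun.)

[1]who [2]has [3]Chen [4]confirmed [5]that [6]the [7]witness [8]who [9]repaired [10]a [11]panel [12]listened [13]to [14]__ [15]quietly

1

The marked gap is the object of the preposition "to" of "listened".
Its filler is the fronted wh-phrase "who", at word 1.
(The other dependency links word 7 to a gap after word 8.)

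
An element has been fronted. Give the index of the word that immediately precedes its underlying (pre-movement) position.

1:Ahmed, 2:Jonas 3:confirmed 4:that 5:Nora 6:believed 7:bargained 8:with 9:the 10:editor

The displaced element is "Ahmed" (word 1).
It is linked across 2 clause boundaries (that → Ø).
It functions as the subject of "bargained", so the gap sits immediately after word 6 ("believed").
Base order: Jonas confirmed that Nora believed Ahmed bargained with the editor.

6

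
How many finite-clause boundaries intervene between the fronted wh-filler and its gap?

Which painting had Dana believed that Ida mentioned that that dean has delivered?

"which painting" is extracted from the object of "delivered".
Boundaries crossed, outermost first: [that], [that] — 2 in total.

2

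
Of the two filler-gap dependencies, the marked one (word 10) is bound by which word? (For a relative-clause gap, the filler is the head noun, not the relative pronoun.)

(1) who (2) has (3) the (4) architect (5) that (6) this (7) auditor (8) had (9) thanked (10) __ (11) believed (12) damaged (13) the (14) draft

4

The marked gap is inside the relative clause, the direct object of "thanked".
Its filler is the head noun "architect" (via "that"), at word 4.
(The other dependency links word 1 to a gap after word 11.)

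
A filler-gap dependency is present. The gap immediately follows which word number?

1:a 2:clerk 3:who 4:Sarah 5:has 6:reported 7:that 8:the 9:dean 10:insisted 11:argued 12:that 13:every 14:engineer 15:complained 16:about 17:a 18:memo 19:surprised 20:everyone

10

The displaced element is "a clerk" (word 2).
It is linked across 2 clause boundaries (that → Ø).
It functions as the subject of "argued", so the gap sits immediately after word 10 ("insisted").
Base order: Sarah has reported that the dean insisted that a clerk argued that every engineer complained about a memo.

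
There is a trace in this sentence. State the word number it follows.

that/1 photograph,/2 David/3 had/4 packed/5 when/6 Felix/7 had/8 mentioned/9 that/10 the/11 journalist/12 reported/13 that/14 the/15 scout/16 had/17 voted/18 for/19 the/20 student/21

5

The displaced element is "that photograph" (word 2).
It functions as the direct object of "packed", so the gap sits immediately after word 5 ("packed").
Base order: David had packed that photograph when Felix had mentioned that the journalist reported that the scout had voted for the student.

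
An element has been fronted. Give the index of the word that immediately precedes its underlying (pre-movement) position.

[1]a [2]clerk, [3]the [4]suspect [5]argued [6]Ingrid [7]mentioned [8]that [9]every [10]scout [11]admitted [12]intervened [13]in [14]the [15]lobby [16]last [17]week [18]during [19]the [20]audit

The displaced element is "a clerk" (word 2).
It is linked across 3 clause boundaries (Ø → that → Ø).
It functions as the subject of "intervened", so the gap sits immediately after word 11 ("admitted").
Base order: The suspect argued Ingrid mentioned that every scout admitted that a clerk intervened in the lobby last week during the audit.

11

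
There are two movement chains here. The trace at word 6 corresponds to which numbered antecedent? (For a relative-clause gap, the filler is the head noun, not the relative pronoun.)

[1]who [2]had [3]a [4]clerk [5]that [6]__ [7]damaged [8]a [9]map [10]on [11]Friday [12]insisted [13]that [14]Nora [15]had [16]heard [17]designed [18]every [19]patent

The marked gap is inside the relative clause, the subject of "damaged".
Its filler is the head noun "clerk" (via "that"), at word 4.
(The other dependency links word 1 to a gap after word 16.)

4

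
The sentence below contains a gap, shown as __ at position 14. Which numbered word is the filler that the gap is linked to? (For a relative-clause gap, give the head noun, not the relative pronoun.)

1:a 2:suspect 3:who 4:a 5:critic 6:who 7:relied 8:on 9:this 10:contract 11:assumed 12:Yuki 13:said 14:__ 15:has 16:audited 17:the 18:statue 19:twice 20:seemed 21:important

The gap at 14 is the subject of "audited", inside a relative clause.
The relative pronoun is "who" (word 3); it is bound by the head noun immediately before it.
Its filler is the head noun "suspect", at word 2.

2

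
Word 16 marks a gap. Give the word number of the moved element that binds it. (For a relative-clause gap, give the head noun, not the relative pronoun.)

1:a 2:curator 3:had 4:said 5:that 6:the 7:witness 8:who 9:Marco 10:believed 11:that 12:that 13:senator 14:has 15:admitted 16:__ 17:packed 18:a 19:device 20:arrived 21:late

The gap at 16 is the subject of "packed", inside a relative clause.
The relative pronoun is "who" (word 8); it is bound by the head noun immediately before it.
Its filler is the head noun "witness", at word 7.

7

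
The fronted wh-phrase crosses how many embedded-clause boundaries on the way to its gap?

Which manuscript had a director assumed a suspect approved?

1

"which manuscript" is extracted from the object of "approved".
Boundaries crossed, outermost first: [Ø] — 1 in total.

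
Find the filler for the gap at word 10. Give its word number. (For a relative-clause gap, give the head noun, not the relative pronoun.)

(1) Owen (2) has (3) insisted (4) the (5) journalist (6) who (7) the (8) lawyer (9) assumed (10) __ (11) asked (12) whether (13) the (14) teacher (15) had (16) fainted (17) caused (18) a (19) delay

The gap at 10 is the subject of "asked", inside a relative clause.
The relative pronoun is "who" (word 6); it is bound by the head noun immediately before it.
Its filler is the head noun "journalist", at word 5.

5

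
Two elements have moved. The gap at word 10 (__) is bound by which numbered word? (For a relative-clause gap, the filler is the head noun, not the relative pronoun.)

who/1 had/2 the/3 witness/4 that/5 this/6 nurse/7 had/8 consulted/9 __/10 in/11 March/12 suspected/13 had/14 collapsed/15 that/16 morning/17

The marked gap is inside the relative clause, the direct object of "consulted".
Its filler is the head noun "witness" (via "that"), at word 4.
(The other dependency links word 1 to a gap after word 13.)

4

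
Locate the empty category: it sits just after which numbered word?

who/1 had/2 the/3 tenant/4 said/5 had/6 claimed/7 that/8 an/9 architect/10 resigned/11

5

The displaced element is "who" (word 1).
It is linked across 1 clause boundary (Ø).
It functions as the subject of "claimed", so the gap sits immediately after word 5 ("said").
Base order: The tenant had said who had claimed that an architect resigned.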